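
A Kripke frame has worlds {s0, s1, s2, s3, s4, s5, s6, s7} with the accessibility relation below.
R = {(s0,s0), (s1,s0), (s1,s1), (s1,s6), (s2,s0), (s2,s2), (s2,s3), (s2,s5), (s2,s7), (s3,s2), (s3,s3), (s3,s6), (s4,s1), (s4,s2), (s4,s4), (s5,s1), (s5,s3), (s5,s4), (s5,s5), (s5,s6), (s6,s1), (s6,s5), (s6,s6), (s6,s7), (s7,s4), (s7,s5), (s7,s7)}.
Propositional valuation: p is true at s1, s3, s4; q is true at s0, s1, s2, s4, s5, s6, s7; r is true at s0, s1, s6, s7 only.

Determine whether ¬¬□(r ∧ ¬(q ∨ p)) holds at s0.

At s0: ¬□(r ∧ ¬(q ∨ p)) is true, so ¬¬□(r ∧ ¬(q ∨ p)) is false.
  At s0: □(r ∧ ¬(q ∨ p)) is false, so ¬□(r ∧ ¬(q ∨ p)) is true.
    At s0: □(r ∧ ¬(q ∨ p)) requires r ∧ ¬(q ∨ p) at every successor {s0}.
      r ∧ ¬(q ∨ p) fails at s0, so □(r ∧ ¬(q ∨ p)) is false at s0.

No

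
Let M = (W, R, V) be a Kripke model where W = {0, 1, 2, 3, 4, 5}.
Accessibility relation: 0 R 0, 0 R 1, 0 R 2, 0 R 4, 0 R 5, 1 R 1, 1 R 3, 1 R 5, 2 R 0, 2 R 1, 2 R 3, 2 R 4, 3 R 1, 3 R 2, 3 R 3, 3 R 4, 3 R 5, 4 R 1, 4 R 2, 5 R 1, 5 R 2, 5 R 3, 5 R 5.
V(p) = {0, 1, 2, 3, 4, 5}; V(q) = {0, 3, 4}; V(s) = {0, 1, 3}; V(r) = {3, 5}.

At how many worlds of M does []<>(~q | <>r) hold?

Let φ = []<>(~q | <>r). Evaluate φ at each world:
  0 (successors {0, 1, 2, 4, 5}): φ is true.
  1 (successors {1, 3, 5}): φ is true.
  2 (successors {0, 1, 3, 4}): φ is true.
  3 (successors {1, 2, 3, 4, 5}): φ is true.
  4 (successors {1, 2}): φ is true.
  5 (successors {1, 2, 3, 5}): φ is true.
For instance, at 3:
  At 3: []<>(~q | <>r) requires <>(~q | <>r) at every successor {1, 2, 3, 4, 5}.
    At 1: <>(~q | <>r) is true.
    At 2: <>(~q | <>r) is true.
    At 3: <>(~q | <>r) is true.
    At 4: <>(~q | <>r) is true.
    At 5: <>(~q | <>r) is true.
  So []<>(~q | <>r) is true at 3.
Satisfying worlds: {0, 1, 2, 3, 4, 5}

6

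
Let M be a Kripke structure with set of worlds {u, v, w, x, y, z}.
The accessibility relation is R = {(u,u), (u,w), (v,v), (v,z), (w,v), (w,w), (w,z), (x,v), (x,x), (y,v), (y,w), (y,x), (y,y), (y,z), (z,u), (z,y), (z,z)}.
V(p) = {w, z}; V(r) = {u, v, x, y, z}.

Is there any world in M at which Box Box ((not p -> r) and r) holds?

Yes

Let φ = Box Box ((not p -> r) and r). Evaluate φ at each world:
  u (successors {u, w}): φ is false.
  v (successors {v, z}): φ is true.
  w (successors {v, w, z}): φ is false.
  x (successors {v, x}): φ is true.
  y (successors {v, w, x, y, z}): φ is false.
  z (successors {u, y, z}): φ is false.
Detail at v (witness):
  At v: Box Box ((not p -> r) and r) requires Box ((not p -> r) and r) at every successor {v, z}.
      At v: Box ((not p -> r) and r) requires (not p -> r) and r at every successor {v, z}.
        At v: (not p -> r) and r is true.
        At z: (not p -> r) and r is true.
      So Box ((not p -> r) and r) is true at v.
      At z: Box ((not p -> r) and r) requires (not p -> r) and r at every successor {u, y, z}.
        At u: (not p -> r) and r is true.
        At y: (not p -> r) and r is true.
        At z: (not p -> r) and r is true.
      So Box ((not p -> r) and r) is true at z.
  So Box Box ((not p -> r) and r) is true at v.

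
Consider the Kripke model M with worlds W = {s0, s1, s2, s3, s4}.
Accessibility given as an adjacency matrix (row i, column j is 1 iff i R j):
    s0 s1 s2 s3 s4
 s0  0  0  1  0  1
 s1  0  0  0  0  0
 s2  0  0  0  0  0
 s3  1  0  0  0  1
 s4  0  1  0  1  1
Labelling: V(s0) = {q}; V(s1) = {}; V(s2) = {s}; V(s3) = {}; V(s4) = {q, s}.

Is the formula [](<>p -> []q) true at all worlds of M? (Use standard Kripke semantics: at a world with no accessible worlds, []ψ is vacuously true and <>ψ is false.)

Yes

Let φ = [](<>p -> []q). Evaluate φ at each world:
  s0 (successors {s2, s4}): φ is true.
  s1 (successors ∅): φ is true.
  s2 (successors ∅): φ is true.
  s3 (successors {s0, s4}): φ is true.
  s4 (successors {s1, s3, s4}): φ is true.
For instance, at s4:
  At s4: [](<>p -> []q) requires <>p -> []q at every successor {s1, s3, s4}.
      At s1: <>p is false, []q is true, so <>p -> []q is true.
      At s3: <>p is false, []q is true, so <>p -> []q is true.
      At s4: <>p is false, []q is false, so <>p -> []q is true.
  So [](<>p -> []q) is true at s4.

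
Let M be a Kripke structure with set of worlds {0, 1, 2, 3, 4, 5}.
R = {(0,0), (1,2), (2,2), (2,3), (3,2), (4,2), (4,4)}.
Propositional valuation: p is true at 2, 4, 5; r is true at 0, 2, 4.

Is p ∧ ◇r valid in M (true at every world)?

No

Let φ = p ∧ ◇r. Evaluate φ at each world:
  0 (successors {0}): φ is false.
  1 (successors {2}): φ is false.
  2 (successors {2, 3}): φ is true.
  3 (successors {2}): φ is false.
  4 (successors {2, 4}): φ is true.
  5 (successors ∅): φ is false.
Detail at 0 (counterexample):
  At 0: p is false, ◇r is true, so p ∧ ◇r is false.
    At 0: ◇r requires r at some successor in {0}.
      r holds at 0, so ◇r is true at 0.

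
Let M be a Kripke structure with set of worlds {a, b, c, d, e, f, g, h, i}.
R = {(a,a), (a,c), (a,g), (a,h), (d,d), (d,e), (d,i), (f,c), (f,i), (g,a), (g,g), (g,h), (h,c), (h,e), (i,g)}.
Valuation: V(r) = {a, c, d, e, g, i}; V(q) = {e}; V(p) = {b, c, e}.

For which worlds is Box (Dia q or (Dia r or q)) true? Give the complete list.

b, c, d, e, g, i

Let φ = Box (Dia q or (Dia r or q)). Evaluate φ at each world:
  a (successors {a, c, g, h}): φ is false.
  b (successors ∅): φ is true.
  c (successors ∅): φ is true.
  d (successors {d, e, i}): φ is true.
  e (successors ∅): φ is true.
  f (successors {c, i}): φ is false.
  g (successors {a, g, h}): φ is true.
  h (successors {c, e}): φ is false.
  i (successors {g}): φ is true.
For instance, at a:
  At a: Box (Dia q or (Dia r or q)) requires Dia q or (Dia r or q) at every successor {a, c, g, h}.
    Dia q or (Dia r or q) fails at c, so Box (Dia q or (Dia r or q)) is false at a.
      At c: Dia q is false, Dia r or q is false, so Dia q or (Dia r or q) is false.
Satisfying worlds: {b, c, d, e, g, i}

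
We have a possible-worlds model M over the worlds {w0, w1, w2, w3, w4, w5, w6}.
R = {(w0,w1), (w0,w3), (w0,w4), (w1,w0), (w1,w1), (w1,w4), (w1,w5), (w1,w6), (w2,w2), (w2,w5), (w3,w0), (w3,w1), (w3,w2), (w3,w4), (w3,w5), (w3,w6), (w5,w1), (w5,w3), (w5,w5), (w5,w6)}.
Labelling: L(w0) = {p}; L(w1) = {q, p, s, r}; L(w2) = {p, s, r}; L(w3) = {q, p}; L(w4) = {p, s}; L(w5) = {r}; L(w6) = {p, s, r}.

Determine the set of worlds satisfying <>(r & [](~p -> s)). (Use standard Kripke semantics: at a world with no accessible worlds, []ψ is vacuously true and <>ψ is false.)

Let φ = <>(r & [](~p -> s)). Evaluate φ at each world:
  w0 (successors {w1, w3, w4}): φ is false.
  w1 (successors {w0, w1, w4, w5, w6}): φ is true.
  w2 (successors {w2, w5}): φ is false.
  w3 (successors {w0, w1, w2, w4, w5, w6}): φ is true.
  w4 (successors ∅): φ is false.
  w5 (successors {w1, w3, w5, w6}): φ is true.
  w6 (successors ∅): φ is false.
For instance, at w3:
  At w3: <>(r & [](~p -> s)) requires r & [](~p -> s) at some successor in {w0, w1, w2, w4, w5, w6}.
    r & [](~p -> s) holds at w6, so <>(r & [](~p -> s)) is true at w3.
      At w6: r is true, [](~p -> s) is true, so r & [](~p -> s) is true.
Satisfying worlds: {w1, w3, w5}

w1, w3, w5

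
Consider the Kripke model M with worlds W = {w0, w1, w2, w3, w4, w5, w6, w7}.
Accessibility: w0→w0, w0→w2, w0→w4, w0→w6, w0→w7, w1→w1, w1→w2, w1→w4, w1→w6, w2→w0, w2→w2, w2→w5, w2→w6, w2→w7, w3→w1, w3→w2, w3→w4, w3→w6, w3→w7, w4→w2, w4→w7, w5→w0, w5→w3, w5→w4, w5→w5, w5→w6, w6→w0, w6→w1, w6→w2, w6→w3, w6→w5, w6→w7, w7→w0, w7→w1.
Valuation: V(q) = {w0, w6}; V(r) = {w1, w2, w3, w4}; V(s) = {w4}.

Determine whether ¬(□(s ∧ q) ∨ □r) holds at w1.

Yes

At w1: □(s ∧ q) ∨ □r is false, so ¬(□(s ∧ q) ∨ □r) is true.
  At w1: □(s ∧ q) is false, □r is false, so □(s ∧ q) ∨ □r is false.
    At w1: □(s ∧ q) requires s ∧ q at every successor {w1, w2, w4, w6}.
      s ∧ q fails at w1, so □(s ∧ q) is false at w1.
    At w1: □r requires r at every successor {w1, w2, w4, w6}.
      r fails at w6, so □r is false at w1.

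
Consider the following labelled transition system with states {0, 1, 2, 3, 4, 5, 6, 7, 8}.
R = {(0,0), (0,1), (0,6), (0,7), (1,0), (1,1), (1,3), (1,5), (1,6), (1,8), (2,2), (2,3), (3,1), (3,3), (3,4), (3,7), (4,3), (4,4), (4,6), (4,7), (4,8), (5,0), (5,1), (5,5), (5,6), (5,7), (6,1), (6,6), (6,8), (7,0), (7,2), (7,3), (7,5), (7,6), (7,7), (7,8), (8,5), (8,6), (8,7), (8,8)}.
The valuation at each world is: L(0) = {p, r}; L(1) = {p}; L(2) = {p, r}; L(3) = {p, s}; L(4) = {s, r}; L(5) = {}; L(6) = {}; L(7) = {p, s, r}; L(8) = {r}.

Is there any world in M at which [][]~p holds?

Recall that []ψ holds at a world iff ψ holds at every accessible world, and <>ψ holds iff ψ holds at some accessible world.
Let φ = [][]~p. Evaluate φ at each world:
  0 (successors {0, 1, 6, 7}): φ is false.
  1 (successors {0, 1, 3, 5, 6, 8}): φ is false.
  2 (successors {2, 3}): φ is false.
  3 (successors {1, 3, 4, 7}): φ is false.
  4 (successors {3, 4, 6, 7, 8}): φ is false.
  5 (successors {0, 1, 5, 6, 7}): φ is false.
  6 (successors {1, 6, 8}): φ is false.
  7 (successors {0, 2, 3, 5, 6, 7, 8}): φ is false.
  8 (successors {5, 6, 7, 8}): φ is false.
For instance, at 8:
  At 8: [][]~p requires []~p at every successor {5, 6, 7, 8}.
    []~p fails at 5, so [][]~p is false at 8.
      At 5: []~p requires ~p at every successor {0, 1, 5, 6, 7}.
        ~p fails at 0, so []~p is false at 5.

No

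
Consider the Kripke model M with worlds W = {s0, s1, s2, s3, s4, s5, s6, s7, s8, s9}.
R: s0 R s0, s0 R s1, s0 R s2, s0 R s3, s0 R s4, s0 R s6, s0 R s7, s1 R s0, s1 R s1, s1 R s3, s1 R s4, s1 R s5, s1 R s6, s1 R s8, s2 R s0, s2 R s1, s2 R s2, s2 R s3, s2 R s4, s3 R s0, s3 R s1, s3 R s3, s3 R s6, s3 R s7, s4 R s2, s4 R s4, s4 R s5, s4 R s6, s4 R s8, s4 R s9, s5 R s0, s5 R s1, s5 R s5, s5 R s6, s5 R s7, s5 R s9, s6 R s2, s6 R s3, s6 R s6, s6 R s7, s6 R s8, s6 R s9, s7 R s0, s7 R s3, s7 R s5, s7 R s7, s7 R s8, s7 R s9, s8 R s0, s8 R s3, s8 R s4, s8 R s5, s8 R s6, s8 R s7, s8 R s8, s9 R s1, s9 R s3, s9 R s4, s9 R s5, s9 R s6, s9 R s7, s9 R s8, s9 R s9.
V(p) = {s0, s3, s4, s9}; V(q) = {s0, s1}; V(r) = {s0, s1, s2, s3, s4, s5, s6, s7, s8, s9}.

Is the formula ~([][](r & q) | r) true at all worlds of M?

No

Recall that []ψ holds at a world iff ψ holds at every accessible world, and <>ψ holds iff ψ holds at some accessible world.
Let φ = ~([][](r & q) | r). Evaluate φ at each world:
  s0 (successors {s0, s1, s2, s3, s4, s6, s7}): φ is false.
  s1 (successors {s0, s1, s3, s4, s5, s6, s8}): φ is false.
  s2 (successors {s0, s1, s2, s3, s4}): φ is false.
  s3 (successors {s0, s1, s3, s6, s7}): φ is false.
  s4 (successors {s2, s4, s5, s6, s8, s9}): φ is false.
  s5 (successors {s0, s1, s5, s6, s7, s9}): φ is false.
  s6 (successors {s2, s3, s6, s7, s8, s9}): φ is false.
  s7 (successors {s0, s3, s5, s7, s8, s9}): φ is false.
  s8 (successors {s0, s3, s4, s5, s6, s7, s8}): φ is false.
  s9 (successors {s1, s3, s4, s5, s6, s7, s8, s9}): φ is false.
Detail at s0 (counterexample):
  At s0: [][](r & q) | r is true, so ~([][](r & q) | r) is false.
    At s0: [][](r & q) is false, r is true, so [][](r & q) | r is true.
      At s0: [][](r & q) requires [](r & q) at every successor {s0, s1, s2, s3, s4, s6, s7}.
        [](r & q) fails at s0, so [][](r & q) is false at s0.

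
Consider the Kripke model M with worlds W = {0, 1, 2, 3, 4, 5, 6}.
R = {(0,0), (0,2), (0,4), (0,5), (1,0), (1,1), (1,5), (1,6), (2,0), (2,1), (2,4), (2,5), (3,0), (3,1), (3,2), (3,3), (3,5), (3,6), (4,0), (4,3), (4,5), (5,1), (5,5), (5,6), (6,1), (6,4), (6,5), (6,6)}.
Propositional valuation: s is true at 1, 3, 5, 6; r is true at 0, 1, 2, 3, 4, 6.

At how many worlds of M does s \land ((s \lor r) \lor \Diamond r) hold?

4

Let φ = s \land ((s \lor r) \lor \Diamond r). Evaluate φ at each world:
  0 (successors {0, 2, 4, 5}): φ is false.
  1 (successors {0, 1, 5, 6}): φ is true.
  2 (successors {0, 1, 4, 5}): φ is false.
  3 (successors {0, 1, 2, 3, 5, 6}): φ is true.
  4 (successors {0, 3, 5}): φ is false.
  5 (successors {1, 5, 6}): φ is true.
  6 (successors {1, 4, 5, 6}): φ is true.
For instance, at 0:
  At 0: s is false, (s \lor r) \lor \Diamond r is true, so s \land ((s \lor r) \lor \Diamond r) is false.
    At 0: s \lor r is true, \Diamond r is true, so (s \lor r) \lor \Diamond r is true.
      At 0: \Diamond r requires r at some successor in {0, 2, 4, 5}.
        r holds at 0, so \Diamond r is true at 0.
Satisfying worlds: {1, 3, 5, 6}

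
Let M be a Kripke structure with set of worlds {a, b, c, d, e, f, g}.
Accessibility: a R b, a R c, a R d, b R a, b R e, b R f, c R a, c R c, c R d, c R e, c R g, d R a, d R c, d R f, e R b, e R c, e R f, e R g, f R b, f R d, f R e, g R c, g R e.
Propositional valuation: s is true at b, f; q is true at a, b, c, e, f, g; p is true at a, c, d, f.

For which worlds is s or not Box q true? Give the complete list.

Let φ = s or not Box q. Evaluate φ at each world:
  a (successors {b, c, d}): φ is true.
  b (successors {a, e, f}): φ is true.
  c (successors {a, c, d, e, g}): φ is true.
  d (successors {a, c, f}): φ is false.
  e (successors {b, c, f, g}): φ is false.
  f (successors {b, d, e}): φ is true.
  g (successors {c, e}): φ is false.
For instance, at a:
  At a: s is false, not Box q is true, so s or not Box q is true.
    At a: Box q is false, so not Box q is true.
      At a: Box q requires q at every successor {b, c, d}.
        q fails at d, so Box q is false at a.
Satisfying worlds: {a, b, c, f}

a, b, c, f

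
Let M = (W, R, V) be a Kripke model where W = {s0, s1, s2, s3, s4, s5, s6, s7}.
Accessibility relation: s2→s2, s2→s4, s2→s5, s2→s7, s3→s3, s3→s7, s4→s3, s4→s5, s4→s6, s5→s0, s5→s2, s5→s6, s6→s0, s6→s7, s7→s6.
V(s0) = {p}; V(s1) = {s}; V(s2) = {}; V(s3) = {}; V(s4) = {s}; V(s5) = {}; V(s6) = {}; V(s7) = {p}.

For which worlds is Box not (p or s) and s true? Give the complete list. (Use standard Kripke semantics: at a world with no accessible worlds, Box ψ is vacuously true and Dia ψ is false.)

Let φ = Box not (p or s) and s. Evaluate φ at each world:
  s0 (successors ∅): φ is false.
  s1 (successors ∅): φ is true.
  s2 (successors {s2, s4, s5, s7}): φ is false.
  s3 (successors {s3, s7}): φ is false.
  s4 (successors {s3, s5, s6}): φ is true.
  s5 (successors {s0, s2, s6}): φ is false.
  s6 (successors {s0, s7}): φ is false.
  s7 (successors {s6}): φ is false.
For instance, at s2:
  At s2: Box not (p or s) is false, s is false, so Box not (p or s) and s is false.
    At s2: Box not (p or s) requires not (p or s) at every successor {s2, s4, s5, s7}.
      not (p or s) fails at s4, so Box not (p or s) is false at s2.
Satisfying worlds: {s1, s4}

s1, s4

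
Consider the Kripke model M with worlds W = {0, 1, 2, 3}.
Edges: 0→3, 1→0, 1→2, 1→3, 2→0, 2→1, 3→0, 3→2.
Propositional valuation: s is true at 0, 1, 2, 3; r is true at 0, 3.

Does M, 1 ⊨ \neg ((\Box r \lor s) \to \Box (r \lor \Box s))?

No

At 1: (\Box r \lor s) \to \Box (r \lor \Box s) is true, so \neg ((\Box r \lor s) \to \Box (r \lor \Box s)) is false.
  At 1: \Box r \lor s is true, \Box (r \lor \Box s) is true, so (\Box r \lor s) \to \Box (r \lor \Box s) is true.
    At 1: \Box r is false, s is true, so \Box r \lor s is true.
      At 1: \Box r requires r at every successor {0, 2, 3}.
        r fails at 2, so \Box r is false at 1.
    At 1: \Box (r \lor \Box s) requires r \lor \Box s at every successor {0, 2, 3}.
      At 0: r \lor \Box s is true.
      At 2: r \lor \Box s is true.
      At 3: r \lor \Box s is true.
    So \Box (r \lor \Box s) is true at 1.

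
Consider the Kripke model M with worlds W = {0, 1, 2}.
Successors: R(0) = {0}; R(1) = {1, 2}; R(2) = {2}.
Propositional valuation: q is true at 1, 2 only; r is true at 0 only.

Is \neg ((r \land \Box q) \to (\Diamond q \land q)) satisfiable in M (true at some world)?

No

Let φ = \neg ((r \land \Box q) \to (\Diamond q \land q)). Evaluate φ at each world:
  0 (successors {0}): φ is false.
  1 (successors {1, 2}): φ is false.
  2 (successors {2}): φ is false.
For instance, at 2:
  At 2: (r \land \Box q) \to (\Diamond q \land q) is true, so \neg ((r \land \Box q) \to (\Diamond q \land q)) is false.
    At 2: r \land \Box q is false, \Diamond q \land q is true, so (r \land \Box q) \to (\Diamond q \land q) is true.
      At 2: r is false, \Box q is true, so r \land \Box q is false.
      At 2: \Diamond q is true, q is true, so \Diamond q \land q is true.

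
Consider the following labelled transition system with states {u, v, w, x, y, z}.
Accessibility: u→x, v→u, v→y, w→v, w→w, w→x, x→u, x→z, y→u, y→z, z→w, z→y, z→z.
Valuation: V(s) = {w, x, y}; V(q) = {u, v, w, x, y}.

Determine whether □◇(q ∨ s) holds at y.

Yes

At y: □◇(q ∨ s) requires ◇(q ∨ s) at every successor {u, z}.
    At u: ◇(q ∨ s) requires q ∨ s at some successor in {x}.
      q ∨ s holds at x, so ◇(q ∨ s) is true at u.
    At z: ◇(q ∨ s) requires q ∨ s at some successor in {w, y, z}.
      q ∨ s holds at w, so ◇(q ∨ s) is true at z.
So □◇(q ∨ s) is true at y.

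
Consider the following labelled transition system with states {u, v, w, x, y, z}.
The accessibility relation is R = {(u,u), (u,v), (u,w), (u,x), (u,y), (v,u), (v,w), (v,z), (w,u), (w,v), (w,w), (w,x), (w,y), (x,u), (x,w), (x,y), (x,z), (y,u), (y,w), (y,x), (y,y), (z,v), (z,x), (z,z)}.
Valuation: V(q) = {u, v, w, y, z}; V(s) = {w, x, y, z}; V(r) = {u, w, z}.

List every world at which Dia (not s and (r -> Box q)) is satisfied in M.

Let φ = Dia (not s and (r -> Box q)). Evaluate φ at each world:
  u (successors {u, v, w, x, y}): φ is true.
  v (successors {u, w, z}): φ is false.
  w (successors {u, v, w, x, y}): φ is true.
  x (successors {u, w, y, z}): φ is false.
  y (successors {u, w, x, y}): φ is false.
  z (successors {v, x, z}): φ is true.
For instance, at y:
  At y: Dia (not s and (r -> Box q)) requires not s and (r -> Box q) at some successor in {u, w, x, y}.
    At u: not s and (r -> Box q) is false.
    At w: not s and (r -> Box q) is false.
    At x: not s and (r -> Box q) is false.
    At y: not s and (r -> Box q) is false.
  So Dia (not s and (r -> Box q)) is false at y.
Satisfying worlds: {u, w, z}

u, w, z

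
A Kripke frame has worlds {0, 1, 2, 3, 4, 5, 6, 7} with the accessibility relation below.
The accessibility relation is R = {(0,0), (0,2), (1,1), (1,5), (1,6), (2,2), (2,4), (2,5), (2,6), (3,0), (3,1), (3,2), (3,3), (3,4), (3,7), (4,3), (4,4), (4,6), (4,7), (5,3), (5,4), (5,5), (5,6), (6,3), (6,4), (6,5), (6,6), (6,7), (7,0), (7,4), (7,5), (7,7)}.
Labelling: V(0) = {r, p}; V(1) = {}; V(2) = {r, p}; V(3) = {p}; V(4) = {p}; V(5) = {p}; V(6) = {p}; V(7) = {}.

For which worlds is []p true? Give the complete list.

Let φ = []p. Evaluate φ at each world:
  0 (successors {0, 2}): φ is true.
  1 (successors {1, 5, 6}): φ is false.
  2 (successors {2, 4, 5, 6}): φ is true.
  3 (successors {0, 1, 2, 3, 4, 7}): φ is false.
  4 (successors {3, 4, 6, 7}): φ is false.
  5 (successors {3, 4, 5, 6}): φ is true.
  6 (successors {3, 4, 5, 6, 7}): φ is false.
  7 (successors {0, 4, 5, 7}): φ is false.
For instance, at 0:
  At 0: []p requires p at every successor {0, 2}.
    At 0: p is true.
    At 2: p is true.
  So []p is true at 0.
Satisfying worlds: {0, 2, 5}

0, 2, 5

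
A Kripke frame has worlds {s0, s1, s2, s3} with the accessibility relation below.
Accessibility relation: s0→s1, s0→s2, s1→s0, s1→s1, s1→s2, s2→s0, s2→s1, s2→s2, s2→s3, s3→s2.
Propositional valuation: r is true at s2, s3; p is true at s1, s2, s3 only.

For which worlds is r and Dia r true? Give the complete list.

s2, s3

Let φ = r and Dia r. Evaluate φ at each world:
  s0 (successors {s1, s2}): φ is false.
  s1 (successors {s0, s1, s2}): φ is false.
  s2 (successors {s0, s1, s2, s3}): φ is true.
  s3 (successors {s2}): φ is true.
For instance, at s1:
  At s1: r is false, Dia r is true, so r and Dia r is false.
    At s1: Dia r requires r at some successor in {s0, s1, s2}.
      r holds at s2, so Dia r is true at s1.
Satisfying worlds: {s2, s3}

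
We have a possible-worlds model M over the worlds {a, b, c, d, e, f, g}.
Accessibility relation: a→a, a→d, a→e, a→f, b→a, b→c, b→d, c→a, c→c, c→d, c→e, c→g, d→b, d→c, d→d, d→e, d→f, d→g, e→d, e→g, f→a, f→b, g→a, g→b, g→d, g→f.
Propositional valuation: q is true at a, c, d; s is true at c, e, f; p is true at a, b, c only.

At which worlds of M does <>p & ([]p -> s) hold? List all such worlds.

a, b, c, d, f, g

Let φ = <>p & ([]p -> s). Evaluate φ at each world:
  a (successors {a, d, e, f}): φ is true.
  b (successors {a, c, d}): φ is true.
  c (successors {a, c, d, e, g}): φ is true.
  d (successors {b, c, d, e, f, g}): φ is true.
  e (successors {d, g}): φ is false.
  f (successors {a, b}): φ is true.
  g (successors {a, b, d, f}): φ is true.
For instance, at g:
  At g: <>p is true, []p -> s is true, so <>p & ([]p -> s) is true.
    At g: <>p requires p at some successor in {a, b, d, f}.
      p holds at a, so <>p is true at g.
    At g: []p is false, s is false, so []p -> s is true.
      At g: []p requires p at every successor {a, b, d, f}.
        p fails at d, so []p is false at g.
Satisfying worlds: {a, b, c, d, f, g}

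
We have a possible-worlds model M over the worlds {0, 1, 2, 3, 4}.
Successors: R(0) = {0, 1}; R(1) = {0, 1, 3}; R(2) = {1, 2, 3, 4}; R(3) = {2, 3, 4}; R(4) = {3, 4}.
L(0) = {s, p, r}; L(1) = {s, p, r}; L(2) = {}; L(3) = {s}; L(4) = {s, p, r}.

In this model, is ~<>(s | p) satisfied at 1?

No

At 1: <>(s | p) is true, so ~<>(s | p) is false.
  At 1: <>(s | p) requires s | p at some successor in {0, 1, 3}.
    s | p holds at 0, so <>(s | p) is true at 1.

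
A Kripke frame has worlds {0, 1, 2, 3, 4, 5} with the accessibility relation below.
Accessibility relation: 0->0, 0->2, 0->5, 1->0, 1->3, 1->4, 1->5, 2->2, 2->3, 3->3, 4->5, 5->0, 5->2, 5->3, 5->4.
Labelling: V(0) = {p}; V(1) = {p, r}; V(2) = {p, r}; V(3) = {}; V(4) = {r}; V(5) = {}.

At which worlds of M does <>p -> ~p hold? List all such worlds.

Let φ = <>p -> ~p. Evaluate φ at each world:
  0 (successors {0, 2, 5}): φ is false.
  1 (successors {0, 3, 4, 5}): φ is false.
  2 (successors {2, 3}): φ is false.
  3 (successors {3}): φ is true.
  4 (successors {5}): φ is true.
  5 (successors {0, 2, 3, 4}): φ is true.
For instance, at 0:
  At 0: <>p is true, ~p is false, so <>p -> ~p is false.
    At 0: <>p requires p at some successor in {0, 2, 5}.
      p holds at 0, so <>p is true at 0.
Satisfying worlds: {3, 4, 5}

3, 4, 5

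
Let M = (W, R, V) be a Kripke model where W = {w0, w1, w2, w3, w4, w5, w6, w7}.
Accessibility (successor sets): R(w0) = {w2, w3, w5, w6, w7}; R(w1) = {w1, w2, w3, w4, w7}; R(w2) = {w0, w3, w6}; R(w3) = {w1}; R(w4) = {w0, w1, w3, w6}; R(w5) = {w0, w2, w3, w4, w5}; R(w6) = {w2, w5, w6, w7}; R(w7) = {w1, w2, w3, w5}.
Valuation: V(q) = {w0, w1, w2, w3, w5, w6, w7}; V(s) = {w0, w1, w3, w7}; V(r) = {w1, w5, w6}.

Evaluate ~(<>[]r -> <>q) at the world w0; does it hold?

At w0: <>[]r -> <>q is true, so ~(<>[]r -> <>q) is false.
  At w0: <>[]r is true, <>q is true, so <>[]r -> <>q is true.
    At w0: <>[]r requires []r at some successor in {w2, w3, w5, w6, w7}.
      []r holds at w3, so <>[]r is true at w0.
    At w0: <>q requires q at some successor in {w2, w3, w5, w6, w7}.
      q holds at w2, so <>q is true at w0.

No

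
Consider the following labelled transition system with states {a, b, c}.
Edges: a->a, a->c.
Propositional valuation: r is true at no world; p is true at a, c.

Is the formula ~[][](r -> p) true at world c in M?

No

At c: [][](r -> p) is true, so ~[][](r -> p) is false.
  At c: no accessible worlds, so [][](r -> p) holds vacuously.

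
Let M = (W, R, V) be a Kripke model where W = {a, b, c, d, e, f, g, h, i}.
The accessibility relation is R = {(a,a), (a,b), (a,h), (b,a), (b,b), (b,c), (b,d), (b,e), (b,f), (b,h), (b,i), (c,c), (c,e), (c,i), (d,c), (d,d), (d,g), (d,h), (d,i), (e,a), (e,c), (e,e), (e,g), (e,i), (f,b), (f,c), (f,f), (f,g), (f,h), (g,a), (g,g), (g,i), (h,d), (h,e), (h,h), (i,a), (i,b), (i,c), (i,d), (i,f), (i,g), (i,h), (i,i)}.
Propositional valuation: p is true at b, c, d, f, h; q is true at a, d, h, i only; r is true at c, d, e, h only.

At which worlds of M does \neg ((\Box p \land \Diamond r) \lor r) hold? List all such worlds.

Let φ = \neg ((\Box p \land \Diamond r) \lor r). Evaluate φ at each world:
  a (successors {a, b, h}): φ is true.
  b (successors {a, b, c, d, e, f, h, i}): φ is true.
  c (successors {c, e, i}): φ is false.
  d (successors {c, d, g, h, i}): φ is false.
  e (successors {a, c, e, g, i}): φ is false.
  f (successors {b, c, f, g, h}): φ is true.
  g (successors {a, g, i}): φ is true.
  h (successors {d, e, h}): φ is false.
  i (successors {a, b, c, d, f, g, h, i}): φ is true.
For instance, at d:
  At d: (\Box p \land \Diamond r) \lor r is true, so \neg ((\Box p \land \Diamond r) \lor r) is false.
    At d: \Box p \land \Diamond r is false, r is true, so (\Box p \land \Diamond r) \lor r is true.
      At d: \Box p is false, \Diamond r is true, so \Box p \land \Diamond r is false.
Satisfying worlds: {a, b, f, g, i}

a, b, f, g, i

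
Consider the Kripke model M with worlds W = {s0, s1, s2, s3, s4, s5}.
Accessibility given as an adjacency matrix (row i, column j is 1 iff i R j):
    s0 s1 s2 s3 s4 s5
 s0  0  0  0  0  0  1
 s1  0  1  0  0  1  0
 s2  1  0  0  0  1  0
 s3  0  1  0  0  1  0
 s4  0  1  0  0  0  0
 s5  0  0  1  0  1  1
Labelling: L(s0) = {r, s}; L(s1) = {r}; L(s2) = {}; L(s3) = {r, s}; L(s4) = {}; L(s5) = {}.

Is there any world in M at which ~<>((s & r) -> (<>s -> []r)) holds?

No

Let φ = ~<>((s & r) -> (<>s -> []r)). Evaluate φ at each world:
  s0 (successors {s5}): φ is false.
  s1 (successors {s1, s4}): φ is false.
  s2 (successors {s0, s4}): φ is false.
  s3 (successors {s1, s4}): φ is false.
  s4 (successors {s1}): φ is false.
  s5 (successors {s2, s4, s5}): φ is false.
For instance, at s4:
  At s4: <>((s & r) -> (<>s -> []r)) is true, so ~<>((s & r) -> (<>s -> []r)) is false.
    At s4: <>((s & r) -> (<>s -> []r)) requires (s & r) -> (<>s -> []r) at some successor in {s1}.
      (s & r) -> (<>s -> []r) holds at s1, so <>((s & r) -> (<>s -> []r)) is true at s4.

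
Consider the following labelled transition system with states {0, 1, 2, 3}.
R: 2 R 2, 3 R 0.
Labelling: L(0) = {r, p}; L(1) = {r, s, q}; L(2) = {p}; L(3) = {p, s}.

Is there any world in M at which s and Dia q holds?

No

Let φ = s and Dia q. Evaluate φ at each world:
  0 (successors ∅): φ is false.
  1 (successors ∅): φ is false.
  2 (successors {2}): φ is false.
  3 (successors {0}): φ is false.
For instance, at 3:
  At 3: s is true, Dia q is false, so s and Dia q is false.
    At 3: Dia q requires q at some successor in {0}.
      At 0: q is false.
    So Dia q is false at 3.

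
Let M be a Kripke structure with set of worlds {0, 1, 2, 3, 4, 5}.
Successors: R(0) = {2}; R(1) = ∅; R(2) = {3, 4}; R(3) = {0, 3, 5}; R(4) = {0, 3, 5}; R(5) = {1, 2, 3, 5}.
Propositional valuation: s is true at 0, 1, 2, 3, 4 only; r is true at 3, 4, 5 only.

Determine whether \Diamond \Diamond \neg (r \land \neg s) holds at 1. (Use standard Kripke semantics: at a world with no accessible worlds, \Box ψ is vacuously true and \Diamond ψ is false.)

No

At 1: no accessible worlds, so \Diamond \Diamond \neg (r \land \neg s) is false.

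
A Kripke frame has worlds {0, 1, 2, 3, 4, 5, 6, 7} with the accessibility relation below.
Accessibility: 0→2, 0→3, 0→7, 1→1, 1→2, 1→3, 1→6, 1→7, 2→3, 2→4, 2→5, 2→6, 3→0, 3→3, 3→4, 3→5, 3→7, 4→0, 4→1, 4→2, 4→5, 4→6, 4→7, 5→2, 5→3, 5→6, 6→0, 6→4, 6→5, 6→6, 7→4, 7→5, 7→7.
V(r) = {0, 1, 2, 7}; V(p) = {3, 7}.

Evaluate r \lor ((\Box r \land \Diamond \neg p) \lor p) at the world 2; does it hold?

Yes

At 2: r is true, (\Box r \land \Diamond \neg p) \lor p is false, so r \lor ((\Box r \land \Diamond \neg p) \lor p) is true.
  At 2: \Box r \land \Diamond \neg p is false, p is false, so (\Box r \land \Diamond \neg p) \lor p is false.
    At 2: \Box r is false, \Diamond \neg p is true, so \Box r \land \Diamond \neg p is false.
      At 2: \Box r requires r at every successor {3, 4, 5, 6}.
        r fails at 3, so \Box r is false at 2.
      At 2: \Diamond \neg p requires \neg p at some successor in {3, 4, 5, 6}.
        \neg p holds at 4, so \Diamond \neg p is true at 2.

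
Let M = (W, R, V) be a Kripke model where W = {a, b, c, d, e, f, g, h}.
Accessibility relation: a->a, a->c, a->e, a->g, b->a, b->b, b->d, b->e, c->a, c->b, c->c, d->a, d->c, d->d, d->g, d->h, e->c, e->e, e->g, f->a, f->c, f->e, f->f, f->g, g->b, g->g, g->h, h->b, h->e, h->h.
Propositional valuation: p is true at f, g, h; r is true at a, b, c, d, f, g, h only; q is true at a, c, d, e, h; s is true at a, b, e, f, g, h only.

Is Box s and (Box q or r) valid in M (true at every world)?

Let φ = Box s and (Box q or r). Evaluate φ at each world:
  a (successors {a, c, e, g}): φ is false.
  b (successors {a, b, d, e}): φ is false.
  c (successors {a, b, c}): φ is false.
  d (successors {a, c, d, g, h}): φ is false.
  e (successors {c, e, g}): φ is false.
  f (successors {a, c, e, f, g}): φ is false.
  g (successors {b, g, h}): φ is true.
  h (successors {b, e, h}): φ is true.
Detail at a (counterexample):
  At a: Box s is false, Box q or r is true, so Box s and (Box q or r) is false.
    At a: Box s requires s at every successor {a, c, e, g}.
      s fails at c, so Box s is false at a.
    At a: Box q is false, r is true, so Box q or r is true.
      At a: Box q requires q at every successor {a, c, e, g}.
        q fails at g, so Box q is false at a.

No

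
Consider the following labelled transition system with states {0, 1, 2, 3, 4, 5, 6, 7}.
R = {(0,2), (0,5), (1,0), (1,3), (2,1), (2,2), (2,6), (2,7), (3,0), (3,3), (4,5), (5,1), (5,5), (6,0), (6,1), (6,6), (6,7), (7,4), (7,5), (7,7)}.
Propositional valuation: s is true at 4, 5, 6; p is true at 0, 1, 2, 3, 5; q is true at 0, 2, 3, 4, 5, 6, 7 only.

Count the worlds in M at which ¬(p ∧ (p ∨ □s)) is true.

Recall that □ψ holds at a world iff ψ holds at every accessible world, and ◇ψ holds iff ψ holds at some accessible world.
Let φ = ¬(p ∧ (p ∨ □s)). Evaluate φ at each world:
  0 (successors {2, 5}): φ is false.
  1 (successors {0, 3}): φ is false.
  2 (successors {1, 2, 6, 7}): φ is false.
  3 (successors {0, 3}): φ is false.
  4 (successors {5}): φ is true.
  5 (successors {1, 5}): φ is false.
  6 (successors {0, 1, 6, 7}): φ is true.
  7 (successors {4, 5, 7}): φ is true.
For instance, at 5:
  At 5: p ∧ (p ∨ □s) is true, so ¬(p ∧ (p ∨ □s)) is false.
    At 5: p is true, p ∨ □s is true, so p ∧ (p ∨ □s) is true.
      At 5: p is true, □s is false, so p ∨ □s is true.
Satisfying worlds: {4, 6, 7}

3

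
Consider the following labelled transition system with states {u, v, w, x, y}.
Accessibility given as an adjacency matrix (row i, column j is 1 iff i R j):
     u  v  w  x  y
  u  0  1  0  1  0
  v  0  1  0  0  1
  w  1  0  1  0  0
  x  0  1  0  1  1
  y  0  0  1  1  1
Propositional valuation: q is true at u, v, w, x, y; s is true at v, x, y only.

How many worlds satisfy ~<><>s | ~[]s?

2

Let φ = ~<><>s | ~[]s. Evaluate φ at each world:
  u (successors {v, x}): φ is false.
  v (successors {v, y}): φ is false.
  w (successors {u, w}): φ is true.
  x (successors {v, x, y}): φ is false.
  y (successors {w, x, y}): φ is true.
For instance, at w:
  At w: ~<><>s is false, ~[]s is true, so ~<><>s | ~[]s is true.
    At w: <><>s is true, so ~<><>s is false.
      At w: <><>s requires <>s at some successor in {u, w}.
        <>s holds at u, so <><>s is true at w.
    At w: []s is false, so ~[]s is true.
      At w: []s requires s at every successor {u, w}.
        s fails at u, so []s is false at w.
Satisfying worlds: {w, y}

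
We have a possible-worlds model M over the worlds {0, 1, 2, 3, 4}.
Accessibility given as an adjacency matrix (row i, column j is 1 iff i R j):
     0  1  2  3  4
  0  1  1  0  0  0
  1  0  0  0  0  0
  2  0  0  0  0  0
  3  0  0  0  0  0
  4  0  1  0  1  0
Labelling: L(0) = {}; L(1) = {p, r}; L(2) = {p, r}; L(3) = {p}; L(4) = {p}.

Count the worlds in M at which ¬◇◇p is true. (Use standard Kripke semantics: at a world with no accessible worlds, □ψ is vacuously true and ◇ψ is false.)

4

Let φ = ¬◇◇p. Evaluate φ at each world:
  0 (successors {0, 1}): φ is false.
  1 (successors ∅): φ is true.
  2 (successors ∅): φ is true.
  3 (successors ∅): φ is true.
  4 (successors {1, 3}): φ is true.
For instance, at 4:
  At 4: ◇◇p is false, so ¬◇◇p is true.
    At 4: ◇◇p requires ◇p at some successor in {1, 3}.
      At 1: ◇p is false.
      At 3: ◇p is false.
    So ◇◇p is false at 4.
Satisfying worlds: {1, 2, 3, 4}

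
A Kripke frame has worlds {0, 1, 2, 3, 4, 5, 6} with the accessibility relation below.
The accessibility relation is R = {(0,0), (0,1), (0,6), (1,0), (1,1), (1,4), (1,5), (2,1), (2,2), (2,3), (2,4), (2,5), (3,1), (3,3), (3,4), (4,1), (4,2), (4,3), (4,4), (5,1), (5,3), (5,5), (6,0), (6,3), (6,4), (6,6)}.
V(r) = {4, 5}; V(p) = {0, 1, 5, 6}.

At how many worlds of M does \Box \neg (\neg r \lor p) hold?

0

Let φ = \Box \neg (\neg r \lor p). Evaluate φ at each world:
  0 (successors {0, 1, 6}): φ is false.
  1 (successors {0, 1, 4, 5}): φ is false.
  2 (successors {1, 2, 3, 4, 5}): φ is false.
  3 (successors {1, 3, 4}): φ is false.
  4 (successors {1, 2, 3, 4}): φ is false.
  5 (successors {1, 3, 5}): φ is false.
  6 (successors {0, 3, 4, 6}): φ is false.
For instance, at 6:
  At 6: \Box \neg (\neg r \lor p) requires \neg (\neg r \lor p) at every successor {0, 3, 4, 6}.
    \neg (\neg r \lor p) fails at 0, so \Box \neg (\neg r \lor p) is false at 6.
Satisfying worlds: none.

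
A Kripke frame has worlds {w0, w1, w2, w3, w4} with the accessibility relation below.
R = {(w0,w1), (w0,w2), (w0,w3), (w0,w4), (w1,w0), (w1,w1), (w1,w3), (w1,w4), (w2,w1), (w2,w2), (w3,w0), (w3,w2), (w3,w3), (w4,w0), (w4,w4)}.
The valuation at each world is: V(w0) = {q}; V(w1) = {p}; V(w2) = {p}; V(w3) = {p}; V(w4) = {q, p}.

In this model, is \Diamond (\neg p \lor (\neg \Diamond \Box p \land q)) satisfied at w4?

At w4: \Diamond (\neg p \lor (\neg \Diamond \Box p \land q)) requires \neg p \lor (\neg \Diamond \Box p \land q) at some successor in {w0, w4}.
  \neg p \lor (\neg \Diamond \Box p \land q) holds at w0, so \Diamond (\neg p \lor (\neg \Diamond \Box p \land q)) is true at w4.
    At w0: \neg p is true, \neg \Diamond \Box p \land q is false, so \neg p \lor (\neg \Diamond \Box p \land q) is true.
      At w0: \neg \Diamond \Box p is false, q is true, so \neg \Diamond \Box p \land q is false.

Yes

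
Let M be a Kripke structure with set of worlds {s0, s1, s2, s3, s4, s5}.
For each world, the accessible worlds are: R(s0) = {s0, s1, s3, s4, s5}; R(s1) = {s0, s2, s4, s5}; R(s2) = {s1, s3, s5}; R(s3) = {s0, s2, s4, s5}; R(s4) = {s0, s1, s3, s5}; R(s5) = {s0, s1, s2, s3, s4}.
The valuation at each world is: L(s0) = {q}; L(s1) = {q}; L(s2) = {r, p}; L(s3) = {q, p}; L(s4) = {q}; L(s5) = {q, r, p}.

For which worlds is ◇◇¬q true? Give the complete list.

s0, s1, s2, s3, s4, s5

Let φ = ◇◇¬q. Evaluate φ at each world:
  s0 (successors {s0, s1, s3, s4, s5}): φ is true.
  s1 (successors {s0, s2, s4, s5}): φ is true.
  s2 (successors {s1, s3, s5}): φ is true.
  s3 (successors {s0, s2, s4, s5}): φ is true.
  s4 (successors {s0, s1, s3, s5}): φ is true.
  s5 (successors {s0, s1, s2, s3, s4}): φ is true.
For instance, at s1:
  At s1: ◇◇¬q requires ◇¬q at some successor in {s0, s2, s4, s5}.
    ◇¬q holds at s5, so ◇◇¬q is true at s1.
      At s5: ◇¬q requires ¬q at some successor in {s0, s1, s2, s3, s4}.
        ¬q holds at s2, so ◇¬q is true at s5.
Satisfying worlds: {s0, s1, s2, s3, s4, s5}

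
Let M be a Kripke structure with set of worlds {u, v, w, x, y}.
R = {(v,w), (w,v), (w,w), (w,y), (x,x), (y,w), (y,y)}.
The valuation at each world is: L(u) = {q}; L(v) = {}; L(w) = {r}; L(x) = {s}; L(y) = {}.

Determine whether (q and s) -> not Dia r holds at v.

Yes

Recall that Dia ψ holds at a world iff ψ holds at some accessible world.
At v: q and s is false, not Dia r is false, so (q and s) -> not Dia r is true.
  At v: Dia r is true, so not Dia r is false.
    At v: Dia r requires r at some successor in {w}.
      r holds at w, so Dia r is true at v.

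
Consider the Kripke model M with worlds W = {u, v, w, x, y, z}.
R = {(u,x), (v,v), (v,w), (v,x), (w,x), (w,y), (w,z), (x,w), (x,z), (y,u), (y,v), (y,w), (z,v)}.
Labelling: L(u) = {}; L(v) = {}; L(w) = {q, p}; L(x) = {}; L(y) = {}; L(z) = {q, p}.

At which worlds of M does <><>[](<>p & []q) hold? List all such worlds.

Let φ = <><>[](<>p & []q). Evaluate φ at each world:
  u (successors {x}): φ is false.
  v (successors {v, w, x}): φ is false.
  w (successors {x, y, z}): φ is true.
  x (successors {w, z}): φ is false.
  y (successors {u, v, w}): φ is false.
  z (successors {v}): φ is false.
For instance, at z:
  At z: <><>[](<>p & []q) requires <>[](<>p & []q) at some successor in {v}.
    At v: <>[](<>p & []q) is false.
  So <><>[](<>p & []q) is false at z.
Satisfying worlds: {w}

w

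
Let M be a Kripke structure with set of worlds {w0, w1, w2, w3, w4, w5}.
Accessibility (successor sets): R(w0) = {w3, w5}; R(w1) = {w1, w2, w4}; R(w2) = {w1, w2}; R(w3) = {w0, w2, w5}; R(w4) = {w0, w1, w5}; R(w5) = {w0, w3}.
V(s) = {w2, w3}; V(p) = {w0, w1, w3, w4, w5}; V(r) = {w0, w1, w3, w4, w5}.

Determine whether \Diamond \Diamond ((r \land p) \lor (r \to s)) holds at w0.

Yes

At w0: \Diamond \Diamond ((r \land p) \lor (r \to s)) requires \Diamond ((r \land p) \lor (r \to s)) at some successor in {w3, w5}.
  \Diamond ((r \land p) \lor (r \to s)) holds at w3, so \Diamond \Diamond ((r \land p) \lor (r \to s)) is true at w0.
    At w3: \Diamond ((r \land p) \lor (r \to s)) requires (r \land p) \lor (r \to s) at some successor in {w0, w2, w5}.
      (r \land p) \lor (r \to s) holds at w0, so \Diamond ((r \land p) \lor (r \to s)) is true at w3.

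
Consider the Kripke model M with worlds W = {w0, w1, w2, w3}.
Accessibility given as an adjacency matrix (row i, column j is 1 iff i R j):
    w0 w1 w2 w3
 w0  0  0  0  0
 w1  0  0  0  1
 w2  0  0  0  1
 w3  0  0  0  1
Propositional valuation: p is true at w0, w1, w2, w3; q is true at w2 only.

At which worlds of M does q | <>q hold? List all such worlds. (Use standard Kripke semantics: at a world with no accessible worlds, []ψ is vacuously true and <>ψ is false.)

Let φ = q | <>q. Evaluate φ at each world:
  w0 (successors ∅): φ is false.
  w1 (successors {w3}): φ is false.
  w2 (successors {w3}): φ is true.
  w3 (successors {w3}): φ is false.
For instance, at w3:
  At w3: q is false, <>q is false, so q | <>q is false.
    At w3: <>q requires q at some successor in {w3}.
      At w3: q is false.
    So <>q is false at w3.
Satisfying worlds: {w2}

w2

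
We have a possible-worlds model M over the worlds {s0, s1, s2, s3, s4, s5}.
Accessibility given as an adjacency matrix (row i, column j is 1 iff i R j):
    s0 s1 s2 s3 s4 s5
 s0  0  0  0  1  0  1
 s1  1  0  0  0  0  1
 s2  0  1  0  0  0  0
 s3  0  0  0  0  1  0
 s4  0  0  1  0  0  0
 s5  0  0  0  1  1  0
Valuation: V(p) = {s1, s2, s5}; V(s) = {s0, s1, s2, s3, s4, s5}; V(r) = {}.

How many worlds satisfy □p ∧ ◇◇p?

Let φ = □p ∧ ◇◇p. Evaluate φ at each world:
  s0 (successors {s3, s5}): φ is false.
  s1 (successors {s0, s5}): φ is false.
  s2 (successors {s1}): φ is true.
  s3 (successors {s4}): φ is false.
  s4 (successors {s2}): φ is true.
  s5 (successors {s3, s4}): φ is false.
For instance, at s4:
  At s4: □p is true, ◇◇p is true, so □p ∧ ◇◇p is true.
    At s4: □p requires p at every successor {s2}.
      At s2: p is true.
    So □p is true at s4.
    At s4: ◇◇p requires ◇p at some successor in {s2}.
      ◇p holds at s2, so ◇◇p is true at s4.
Satisfying worlds: {s2, s4}

2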